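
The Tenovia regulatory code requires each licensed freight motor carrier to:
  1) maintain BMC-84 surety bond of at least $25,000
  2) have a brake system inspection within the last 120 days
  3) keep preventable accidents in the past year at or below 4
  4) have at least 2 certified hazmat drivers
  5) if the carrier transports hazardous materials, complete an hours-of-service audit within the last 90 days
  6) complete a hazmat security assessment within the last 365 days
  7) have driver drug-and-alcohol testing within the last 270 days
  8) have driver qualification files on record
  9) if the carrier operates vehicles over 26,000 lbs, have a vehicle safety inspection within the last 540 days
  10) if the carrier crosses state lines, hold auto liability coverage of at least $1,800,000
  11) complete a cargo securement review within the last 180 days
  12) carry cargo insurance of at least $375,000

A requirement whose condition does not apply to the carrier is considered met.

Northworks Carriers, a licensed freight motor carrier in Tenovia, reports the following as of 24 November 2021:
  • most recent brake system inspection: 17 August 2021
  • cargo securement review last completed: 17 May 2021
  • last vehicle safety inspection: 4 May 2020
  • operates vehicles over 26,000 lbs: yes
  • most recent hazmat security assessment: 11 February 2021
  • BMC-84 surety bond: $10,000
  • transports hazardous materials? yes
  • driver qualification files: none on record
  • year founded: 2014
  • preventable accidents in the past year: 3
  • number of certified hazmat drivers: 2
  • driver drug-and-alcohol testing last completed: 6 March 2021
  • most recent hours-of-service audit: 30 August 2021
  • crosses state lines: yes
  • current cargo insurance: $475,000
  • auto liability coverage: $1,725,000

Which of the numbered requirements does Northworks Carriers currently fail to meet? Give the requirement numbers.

1, 8, 9, 10, 11

1. BMC-84 surety bond $10,000 < $25,000 → not met
2. brake system inspection 99 days ago vs limit 120 → met
3. preventable accidents in the past year 3 ≤ 4 → met
4. certified hazmat drivers 2 ≥ 2 → met
5. condition 'transports hazardous materials' holds; hours-of-service audit 86 days ago vs limit 90 → met
6. hazmat security assessment 286 days ago vs limit 365 → met
7. driver drug-and-alcohol testing 263 days ago vs limit 270 → met
8. driver qualification files absent → not met
9. condition 'operates vehicles over 26,000 lbs' holds; vehicle safety inspection 569 days ago vs limit 540 → not met
10. condition 'crosses state lines' holds; auto liability coverage $1,725,000 < $1,800,000 → not met
11. cargo securement review 191 days ago vs limit 180 → not met
12. cargo insurance $475,000 ≥ $375,000 → met
Not met: 1, 8, 9, 10, 11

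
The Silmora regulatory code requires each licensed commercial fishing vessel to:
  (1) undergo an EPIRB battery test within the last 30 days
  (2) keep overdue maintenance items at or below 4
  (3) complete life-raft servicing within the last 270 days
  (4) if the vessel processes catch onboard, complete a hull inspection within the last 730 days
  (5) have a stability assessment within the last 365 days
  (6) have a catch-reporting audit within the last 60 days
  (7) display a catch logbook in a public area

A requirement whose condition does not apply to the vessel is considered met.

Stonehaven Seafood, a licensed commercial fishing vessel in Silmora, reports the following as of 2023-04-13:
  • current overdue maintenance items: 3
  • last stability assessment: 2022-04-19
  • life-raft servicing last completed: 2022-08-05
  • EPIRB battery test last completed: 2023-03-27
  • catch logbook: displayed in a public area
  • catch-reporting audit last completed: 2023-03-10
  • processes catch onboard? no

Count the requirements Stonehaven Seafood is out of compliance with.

1. EPIRB battery test 17 days ago vs limit 30 → met
2. overdue maintenance items 3 ≤ 4 → met
3. life-raft servicing 251 days ago vs limit 270 → met
4. condition 'processes catch onboard' does not hold → requirement n/a → met
5. stability assessment 359 days ago vs limit 365 → met
6. catch-reporting audit 34 days ago vs limit 60 → met
7. catch logbook present → met
Not met: 0 of 7

0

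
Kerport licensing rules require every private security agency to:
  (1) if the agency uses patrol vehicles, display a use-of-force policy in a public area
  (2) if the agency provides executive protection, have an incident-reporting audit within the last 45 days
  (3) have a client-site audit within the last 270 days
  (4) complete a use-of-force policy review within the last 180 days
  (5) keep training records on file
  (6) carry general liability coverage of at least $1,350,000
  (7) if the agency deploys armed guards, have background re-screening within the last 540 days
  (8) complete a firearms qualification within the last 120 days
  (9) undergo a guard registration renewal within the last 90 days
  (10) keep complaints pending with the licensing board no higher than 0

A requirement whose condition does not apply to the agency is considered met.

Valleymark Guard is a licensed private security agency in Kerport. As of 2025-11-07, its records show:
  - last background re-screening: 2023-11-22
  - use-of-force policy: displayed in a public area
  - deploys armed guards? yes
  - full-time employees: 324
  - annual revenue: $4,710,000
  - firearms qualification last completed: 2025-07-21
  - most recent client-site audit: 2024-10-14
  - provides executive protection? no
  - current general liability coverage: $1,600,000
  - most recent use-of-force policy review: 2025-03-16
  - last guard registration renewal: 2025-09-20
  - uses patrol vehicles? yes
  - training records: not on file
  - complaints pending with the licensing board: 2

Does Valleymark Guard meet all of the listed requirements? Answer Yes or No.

No

1. condition 'uses patrol vehicles' holds; use-of-force policy present → met
2. condition 'provides executive protection' does not hold → requirement n/a → met
3. client-site audit 389 days ago vs limit 270 → not met
4. use-of-force policy review 236 days ago vs limit 180 → not met
5. training records absent → not met
6. general liability coverage $1,600,000 ≥ $1,350,000 → met
7. condition 'deploys armed guards' holds; background re-screening 716 days ago vs limit 540 → not met
8. firearms qualification 109 days ago vs limit 120 → met
9. guard registration renewal 48 days ago vs limit 90 → met
10. complaints pending with the licensing board 2 > 0 → not met
Not met: 3, 4, 5, 7, 10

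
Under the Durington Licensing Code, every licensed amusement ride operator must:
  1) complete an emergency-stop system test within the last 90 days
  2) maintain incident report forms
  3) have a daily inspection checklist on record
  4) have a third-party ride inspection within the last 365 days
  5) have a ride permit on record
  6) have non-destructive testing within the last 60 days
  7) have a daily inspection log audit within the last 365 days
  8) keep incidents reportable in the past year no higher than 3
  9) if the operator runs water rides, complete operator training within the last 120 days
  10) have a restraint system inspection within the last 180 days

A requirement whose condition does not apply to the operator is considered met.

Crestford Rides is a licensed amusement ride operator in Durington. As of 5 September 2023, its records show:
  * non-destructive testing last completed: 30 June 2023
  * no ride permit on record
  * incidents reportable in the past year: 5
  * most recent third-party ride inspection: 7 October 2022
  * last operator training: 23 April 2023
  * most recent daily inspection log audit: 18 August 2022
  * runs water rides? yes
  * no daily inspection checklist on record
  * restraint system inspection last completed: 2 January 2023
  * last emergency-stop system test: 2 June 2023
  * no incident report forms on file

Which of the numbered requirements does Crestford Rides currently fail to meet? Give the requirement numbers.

1. emergency-stop system test 95 days ago vs limit 90 → not met
2. incident report forms absent → not met
3. daily inspection checklist absent → not met
4. third-party ride inspection 333 days ago vs limit 365 → met
5. ride permit absent → not met
6. non-destructive testing 67 days ago vs limit 60 → not met
7. daily inspection log audit 383 days ago vs limit 365 → not met
8. incidents reportable in the past year 5 > 3 → not met
9. condition 'runs water rides' holds; operator training 135 days ago vs limit 120 → not met
10. restraint system inspection 246 days ago vs limit 180 → not met
Not met: 1, 2, 3, 5, 6, 7, 8, 9, 10

1, 2, 3, 5, 6, 7, 8, 9, 10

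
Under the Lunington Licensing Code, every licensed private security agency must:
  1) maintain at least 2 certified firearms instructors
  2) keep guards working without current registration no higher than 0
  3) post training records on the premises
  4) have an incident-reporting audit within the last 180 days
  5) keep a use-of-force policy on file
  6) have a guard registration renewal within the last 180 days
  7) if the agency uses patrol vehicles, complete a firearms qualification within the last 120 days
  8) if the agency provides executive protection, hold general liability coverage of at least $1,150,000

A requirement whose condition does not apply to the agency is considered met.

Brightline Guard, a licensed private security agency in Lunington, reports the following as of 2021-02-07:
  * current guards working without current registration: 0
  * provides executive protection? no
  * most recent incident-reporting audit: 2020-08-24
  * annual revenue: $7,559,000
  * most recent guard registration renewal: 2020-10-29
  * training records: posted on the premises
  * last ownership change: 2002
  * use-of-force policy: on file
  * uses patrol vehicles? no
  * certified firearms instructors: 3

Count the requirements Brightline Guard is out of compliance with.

1. certified firearms instructors 3 ≥ 2 → met
2. guards working without current registration 0 ≤ 0 → met
3. training records present → met
4. incident-reporting audit 167 days ago vs limit 180 → met
5. use-of-force policy present → met
6. guard registration renewal 101 days ago vs limit 180 → met
7. condition 'uses patrol vehicles' does not hold → requirement n/a → met
8. condition 'provides executive protection' does not hold → requirement n/a → met
Not met: 0 of 8

0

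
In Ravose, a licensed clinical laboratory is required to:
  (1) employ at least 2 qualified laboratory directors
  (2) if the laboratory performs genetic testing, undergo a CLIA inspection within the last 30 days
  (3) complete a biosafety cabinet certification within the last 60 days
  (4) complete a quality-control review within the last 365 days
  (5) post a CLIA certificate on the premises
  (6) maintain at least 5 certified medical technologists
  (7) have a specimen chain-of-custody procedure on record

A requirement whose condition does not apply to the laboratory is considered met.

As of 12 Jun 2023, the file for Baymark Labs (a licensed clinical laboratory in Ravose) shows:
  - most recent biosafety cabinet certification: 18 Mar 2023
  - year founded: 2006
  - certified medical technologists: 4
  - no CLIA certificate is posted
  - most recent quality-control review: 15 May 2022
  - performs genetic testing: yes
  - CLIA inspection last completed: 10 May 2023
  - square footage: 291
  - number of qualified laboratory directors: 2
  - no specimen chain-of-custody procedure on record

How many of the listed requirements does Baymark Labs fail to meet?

6

1. qualified laboratory directors 2 ≥ 2 → met
2. condition 'performs genetic testing' holds; CLIA inspection 33 days ago vs limit 30 → not met
3. biosafety cabinet certification 86 days ago vs limit 60 → not met
4. quality-control review 393 days ago vs limit 365 → not met
5. CLIA certificate absent → not met
6. certified medical technologists 4 < 5 → not met
7. specimen chain-of-custody procedure absent → not met
Not met: 6 of 7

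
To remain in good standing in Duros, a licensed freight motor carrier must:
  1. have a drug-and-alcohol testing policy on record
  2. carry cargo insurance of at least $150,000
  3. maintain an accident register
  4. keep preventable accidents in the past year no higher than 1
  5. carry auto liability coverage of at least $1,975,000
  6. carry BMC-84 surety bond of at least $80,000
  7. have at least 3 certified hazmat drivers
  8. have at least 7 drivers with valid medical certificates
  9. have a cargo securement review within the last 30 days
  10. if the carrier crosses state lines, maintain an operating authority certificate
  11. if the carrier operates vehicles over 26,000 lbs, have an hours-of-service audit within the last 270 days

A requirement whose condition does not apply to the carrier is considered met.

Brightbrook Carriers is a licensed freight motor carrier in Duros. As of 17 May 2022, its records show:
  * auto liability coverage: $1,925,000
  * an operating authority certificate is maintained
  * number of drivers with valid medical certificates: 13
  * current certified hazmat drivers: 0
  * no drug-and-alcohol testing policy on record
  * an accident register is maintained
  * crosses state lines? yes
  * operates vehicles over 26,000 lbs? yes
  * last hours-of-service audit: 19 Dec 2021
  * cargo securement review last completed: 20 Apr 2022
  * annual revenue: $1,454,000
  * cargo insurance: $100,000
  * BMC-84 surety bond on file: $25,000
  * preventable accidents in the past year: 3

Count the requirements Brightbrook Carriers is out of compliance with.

6

1. drug-and-alcohol testing policy absent → not met
2. cargo insurance $100,000 < $150,000 → not met
3. accident register present → met
4. preventable accidents in the past year 3 > 1 → not met
5. auto liability coverage $1,925,000 < $1,975,000 → not met
6. BMC-84 surety bond $25,000 < $80,000 → not met
7. certified hazmat drivers 0 < 3 → not met
8. drivers with valid medical certificates 13 ≥ 7 → met
9. cargo securement review 27 days ago vs limit 30 → met
10. condition 'crosses state lines' holds; operating authority certificate present → met
11. condition 'operates vehicles over 26,000 lbs' holds; hours-of-service audit 149 days ago vs limit 270 → met
Not met: 6 of 11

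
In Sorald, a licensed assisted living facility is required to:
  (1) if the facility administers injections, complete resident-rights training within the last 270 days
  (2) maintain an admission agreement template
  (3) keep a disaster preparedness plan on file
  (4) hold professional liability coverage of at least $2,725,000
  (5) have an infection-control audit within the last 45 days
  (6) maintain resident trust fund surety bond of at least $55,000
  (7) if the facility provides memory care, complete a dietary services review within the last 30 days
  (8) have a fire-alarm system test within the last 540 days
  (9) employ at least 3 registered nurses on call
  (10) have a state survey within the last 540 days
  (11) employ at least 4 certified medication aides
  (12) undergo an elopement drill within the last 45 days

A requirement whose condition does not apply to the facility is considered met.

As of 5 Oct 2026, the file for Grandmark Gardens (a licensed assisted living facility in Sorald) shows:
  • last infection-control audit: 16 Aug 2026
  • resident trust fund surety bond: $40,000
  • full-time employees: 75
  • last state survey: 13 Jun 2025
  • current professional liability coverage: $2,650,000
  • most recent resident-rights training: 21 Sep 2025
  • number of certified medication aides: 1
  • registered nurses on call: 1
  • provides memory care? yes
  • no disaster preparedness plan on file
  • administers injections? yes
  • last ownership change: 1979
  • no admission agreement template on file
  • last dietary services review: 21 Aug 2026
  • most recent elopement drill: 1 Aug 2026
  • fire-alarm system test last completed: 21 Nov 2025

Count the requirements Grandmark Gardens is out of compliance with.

1. condition 'administers injections' holds; resident-rights training 379 days ago vs limit 270 → not met
2. admission agreement template absent → not met
3. disaster preparedness plan absent → not met
4. professional liability coverage $2,650,000 < $2,725,000 → not met
5. infection-control audit 50 days ago vs limit 45 → not met
6. resident trust fund surety bond $40,000 < $55,000 → not met
7. condition 'provides memory care' holds; dietary services review 45 days ago vs limit 30 → not met
8. fire-alarm system test 318 days ago vs limit 540 → met
9. registered nurses on call 1 < 3 → not met
10. state survey 479 days ago vs limit 540 → met
11. certified medication aides 1 < 4 → not met
12. elopement drill 65 days ago vs limit 45 → not met
Not met: 10 of 12

10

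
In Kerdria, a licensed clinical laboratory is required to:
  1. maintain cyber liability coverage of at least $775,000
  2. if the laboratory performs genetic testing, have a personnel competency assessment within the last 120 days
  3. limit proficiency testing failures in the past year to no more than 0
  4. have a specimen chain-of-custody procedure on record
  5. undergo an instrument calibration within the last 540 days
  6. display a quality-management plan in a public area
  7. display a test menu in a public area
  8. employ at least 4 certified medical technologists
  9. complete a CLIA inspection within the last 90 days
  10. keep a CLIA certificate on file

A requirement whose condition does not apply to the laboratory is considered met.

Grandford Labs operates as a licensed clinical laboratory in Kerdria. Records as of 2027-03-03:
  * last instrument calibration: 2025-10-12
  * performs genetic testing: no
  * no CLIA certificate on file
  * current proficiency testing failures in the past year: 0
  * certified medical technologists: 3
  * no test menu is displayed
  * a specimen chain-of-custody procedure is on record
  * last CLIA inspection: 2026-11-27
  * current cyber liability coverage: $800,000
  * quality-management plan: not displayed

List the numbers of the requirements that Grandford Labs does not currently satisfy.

1. cyber liability coverage $800,000 ≥ $775,000 → met
2. condition 'performs genetic testing' does not hold → requirement n/a → met
3. proficiency testing failures in the past year 0 ≤ 0 → met
4. specimen chain-of-custody procedure present → met
5. instrument calibration 507 days ago vs limit 540 → met
6. quality-management plan absent → not met
7. test menu absent → not met
8. certified medical technologists 3 < 4 → not met
9. CLIA inspection 96 days ago vs limit 90 → not met
10. CLIA certificate absent → not met
Not met: 6, 7, 8, 9, 10

6, 7, 8, 9, 10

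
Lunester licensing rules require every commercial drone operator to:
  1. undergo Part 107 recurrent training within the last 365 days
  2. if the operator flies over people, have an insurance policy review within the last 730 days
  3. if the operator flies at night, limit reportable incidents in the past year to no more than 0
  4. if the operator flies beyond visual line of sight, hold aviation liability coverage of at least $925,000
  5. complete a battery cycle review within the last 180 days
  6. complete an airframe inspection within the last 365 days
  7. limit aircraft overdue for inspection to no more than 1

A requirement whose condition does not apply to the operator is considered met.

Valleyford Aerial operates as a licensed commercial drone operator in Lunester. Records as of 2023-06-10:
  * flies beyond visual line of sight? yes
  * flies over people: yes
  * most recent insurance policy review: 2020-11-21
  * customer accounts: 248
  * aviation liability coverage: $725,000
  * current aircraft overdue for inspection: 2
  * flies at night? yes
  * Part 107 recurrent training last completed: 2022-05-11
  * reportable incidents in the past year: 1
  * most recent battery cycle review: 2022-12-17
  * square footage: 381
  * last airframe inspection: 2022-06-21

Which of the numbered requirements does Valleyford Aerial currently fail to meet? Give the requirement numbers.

1, 2, 3, 4, 7

1. Part 107 recurrent training 395 days ago vs limit 365 → not met
2. condition 'flies over people' holds; insurance policy review 931 days ago vs limit 730 → not met
3. condition 'flies at night' holds; reportable incidents in the past year 1 > 0 → not met
4. condition 'flies beyond visual line of sight' holds; aviation liability coverage $725,000 < $925,000 → not met
5. battery cycle review 175 days ago vs limit 180 → met
6. airframe inspection 354 days ago vs limit 365 → met
7. aircraft overdue for inspection 2 > 1 → not met
Not met: 1, 2, 3, 4, 7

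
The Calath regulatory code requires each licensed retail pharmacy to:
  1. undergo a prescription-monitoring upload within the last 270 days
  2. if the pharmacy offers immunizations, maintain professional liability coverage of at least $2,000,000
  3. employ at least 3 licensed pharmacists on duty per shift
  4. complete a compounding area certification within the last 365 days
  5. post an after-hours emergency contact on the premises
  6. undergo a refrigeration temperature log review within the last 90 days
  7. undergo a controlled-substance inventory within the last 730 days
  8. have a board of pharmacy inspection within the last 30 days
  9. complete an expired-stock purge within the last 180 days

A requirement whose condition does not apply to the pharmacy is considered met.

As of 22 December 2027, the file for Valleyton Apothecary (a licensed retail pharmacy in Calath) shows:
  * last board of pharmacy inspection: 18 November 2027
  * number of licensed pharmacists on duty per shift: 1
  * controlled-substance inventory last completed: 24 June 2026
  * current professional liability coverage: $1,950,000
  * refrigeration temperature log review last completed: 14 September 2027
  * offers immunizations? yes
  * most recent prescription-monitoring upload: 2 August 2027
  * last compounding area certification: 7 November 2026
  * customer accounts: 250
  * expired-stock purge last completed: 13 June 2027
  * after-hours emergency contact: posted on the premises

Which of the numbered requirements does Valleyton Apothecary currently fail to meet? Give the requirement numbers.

2, 3, 4, 6, 8, 9

1. prescription-monitoring upload 142 days ago vs limit 270 → met
2. condition 'offers immunizations' holds; professional liability coverage $1,950,000 < $2,000,000 → not met
3. licensed pharmacists on duty per shift 1 < 3 → not met
4. compounding area certification 410 days ago vs limit 365 → not met
5. after-hours emergency contact present → met
6. refrigeration temperature log review 99 days ago vs limit 90 → not met
7. controlled-substance inventory 546 days ago vs limit 730 → met
8. board of pharmacy inspection 34 days ago vs limit 30 → not met
9. expired-stock purge 192 days ago vs limit 180 → not met
Not met: 2, 3, 4, 6, 8, 9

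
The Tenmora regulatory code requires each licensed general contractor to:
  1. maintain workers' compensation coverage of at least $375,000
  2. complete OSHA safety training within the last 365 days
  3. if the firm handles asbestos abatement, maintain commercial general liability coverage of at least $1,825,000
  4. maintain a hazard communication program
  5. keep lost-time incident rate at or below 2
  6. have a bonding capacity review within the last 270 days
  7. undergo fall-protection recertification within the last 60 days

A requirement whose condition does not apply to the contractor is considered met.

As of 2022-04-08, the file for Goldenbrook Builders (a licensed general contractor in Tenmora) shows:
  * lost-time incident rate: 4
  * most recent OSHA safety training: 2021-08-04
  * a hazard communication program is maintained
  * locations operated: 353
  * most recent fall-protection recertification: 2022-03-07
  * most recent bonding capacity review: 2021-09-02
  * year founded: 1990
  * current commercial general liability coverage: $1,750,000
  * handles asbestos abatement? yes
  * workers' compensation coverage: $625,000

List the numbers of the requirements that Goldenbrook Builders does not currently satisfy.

1. workers' compensation coverage $625,000 ≥ $375,000 → met
2. OSHA safety training 247 days ago vs limit 365 → met
3. condition 'handles asbestos abatement' holds; commercial general liability coverage $1,750,000 < $1,825,000 → not met
4. hazard communication program present → met
5. lost-time incident rate 4 > 2 → not met
6. bonding capacity review 218 days ago vs limit 270 → met
7. fall-protection recertification 32 days ago vs limit 60 → met
Not met: 3, 5

3, 5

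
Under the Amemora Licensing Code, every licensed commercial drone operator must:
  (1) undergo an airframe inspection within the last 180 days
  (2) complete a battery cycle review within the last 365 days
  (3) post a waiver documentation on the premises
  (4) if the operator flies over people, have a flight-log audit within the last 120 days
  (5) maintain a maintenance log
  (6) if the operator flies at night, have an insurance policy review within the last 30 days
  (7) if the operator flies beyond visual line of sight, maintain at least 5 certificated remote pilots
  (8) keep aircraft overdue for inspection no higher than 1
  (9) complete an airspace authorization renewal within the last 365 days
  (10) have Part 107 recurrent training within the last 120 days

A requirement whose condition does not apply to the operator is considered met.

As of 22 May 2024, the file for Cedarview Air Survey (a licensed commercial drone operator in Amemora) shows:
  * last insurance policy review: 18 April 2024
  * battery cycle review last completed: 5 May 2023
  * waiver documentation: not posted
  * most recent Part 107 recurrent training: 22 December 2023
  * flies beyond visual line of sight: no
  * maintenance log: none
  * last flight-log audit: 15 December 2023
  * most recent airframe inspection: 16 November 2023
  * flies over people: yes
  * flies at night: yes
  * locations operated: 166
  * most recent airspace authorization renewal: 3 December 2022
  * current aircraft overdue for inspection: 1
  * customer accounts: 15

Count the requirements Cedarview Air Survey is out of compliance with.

8

1. airframe inspection 188 days ago vs limit 180 → not met
2. battery cycle review 383 days ago vs limit 365 → not met
3. waiver documentation absent → not met
4. condition 'flies over people' holds; flight-log audit 159 days ago vs limit 120 → not met
5. maintenance log absent → not met
6. condition 'flies at night' holds; insurance policy review 34 days ago vs limit 30 → not met
7. condition 'flies beyond visual line of sight' does not hold → requirement n/a → met
8. aircraft overdue for inspection 1 ≤ 1 → met
9. airspace authorization renewal 536 days ago vs limit 365 → not met
10. Part 107 recurrent training 152 days ago vs limit 120 → not met
Not met: 8 of 10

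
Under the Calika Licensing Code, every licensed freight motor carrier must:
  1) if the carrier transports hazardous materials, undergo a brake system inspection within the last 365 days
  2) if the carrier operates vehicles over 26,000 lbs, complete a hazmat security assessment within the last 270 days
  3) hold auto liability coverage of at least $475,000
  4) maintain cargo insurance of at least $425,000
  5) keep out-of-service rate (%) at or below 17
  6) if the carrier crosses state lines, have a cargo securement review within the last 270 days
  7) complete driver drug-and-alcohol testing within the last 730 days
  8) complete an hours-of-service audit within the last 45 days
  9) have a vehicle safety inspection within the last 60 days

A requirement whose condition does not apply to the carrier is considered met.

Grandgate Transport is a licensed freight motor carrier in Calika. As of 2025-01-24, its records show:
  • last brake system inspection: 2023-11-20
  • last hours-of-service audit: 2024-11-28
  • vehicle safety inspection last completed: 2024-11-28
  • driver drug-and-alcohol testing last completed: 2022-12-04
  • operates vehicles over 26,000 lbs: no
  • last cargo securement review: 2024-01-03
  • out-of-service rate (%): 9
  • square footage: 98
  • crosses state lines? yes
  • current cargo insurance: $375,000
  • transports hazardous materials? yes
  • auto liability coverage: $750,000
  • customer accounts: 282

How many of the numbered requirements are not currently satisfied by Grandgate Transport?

5

1. condition 'transports hazardous materials' holds; brake system inspection 431 days ago vs limit 365 → not met
2. condition 'operates vehicles over 26,000 lbs' does not hold → requirement n/a → met
3. auto liability coverage $750,000 ≥ $475,000 → met
4. cargo insurance $375,000 < $425,000 → not met
5. out-of-service rate (%) 9 ≤ 17 → met
6. condition 'crosses state lines' holds; cargo securement review 387 days ago vs limit 270 → not met
7. driver drug-and-alcohol testing 782 days ago vs limit 730 → not met
8. hours-of-service audit 57 days ago vs limit 45 → not met
9. vehicle safety inspection 57 days ago vs limit 60 → met
Not met: 5 of 9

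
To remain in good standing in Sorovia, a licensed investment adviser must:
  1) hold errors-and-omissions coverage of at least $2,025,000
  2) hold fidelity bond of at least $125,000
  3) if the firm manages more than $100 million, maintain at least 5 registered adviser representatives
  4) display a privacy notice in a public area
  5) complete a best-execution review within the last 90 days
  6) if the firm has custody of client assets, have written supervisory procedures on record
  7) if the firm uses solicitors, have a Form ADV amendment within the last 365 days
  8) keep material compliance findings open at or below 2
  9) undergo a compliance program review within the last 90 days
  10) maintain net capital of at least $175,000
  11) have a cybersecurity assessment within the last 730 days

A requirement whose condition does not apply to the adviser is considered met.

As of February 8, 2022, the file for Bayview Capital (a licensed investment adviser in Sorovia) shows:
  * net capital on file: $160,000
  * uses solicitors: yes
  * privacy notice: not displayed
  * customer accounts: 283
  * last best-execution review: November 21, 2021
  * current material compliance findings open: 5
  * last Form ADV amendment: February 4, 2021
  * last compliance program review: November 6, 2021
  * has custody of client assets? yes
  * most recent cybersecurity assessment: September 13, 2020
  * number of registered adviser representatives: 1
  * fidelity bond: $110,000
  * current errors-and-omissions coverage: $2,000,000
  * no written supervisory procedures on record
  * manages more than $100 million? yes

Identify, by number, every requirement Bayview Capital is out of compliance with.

1. errors-and-omissions coverage $2,000,000 < $2,025,000 → not met
2. fidelity bond $110,000 < $125,000 → not met
3. condition 'manages more than $100 million' holds; registered adviser representatives 1 < 5 → not met
4. privacy notice absent → not met
5. best-execution review 79 days ago vs limit 90 → met
6. condition 'has custody of client assets' holds; written supervisory procedures absent → not met
7. condition 'uses solicitors' holds; Form ADV amendment 369 days ago vs limit 365 → not met
8. material compliance findings open 5 > 2 → not met
9. compliance program review 94 days ago vs limit 90 → not met
10. net capital $160,000 < $175,000 → not met
11. cybersecurity assessment 513 days ago vs limit 730 → met
Not met: 1, 2, 3, 4, 6, 7, 8, 9, 10

1, 2, 3, 4, 6, 7, 8, 9, 10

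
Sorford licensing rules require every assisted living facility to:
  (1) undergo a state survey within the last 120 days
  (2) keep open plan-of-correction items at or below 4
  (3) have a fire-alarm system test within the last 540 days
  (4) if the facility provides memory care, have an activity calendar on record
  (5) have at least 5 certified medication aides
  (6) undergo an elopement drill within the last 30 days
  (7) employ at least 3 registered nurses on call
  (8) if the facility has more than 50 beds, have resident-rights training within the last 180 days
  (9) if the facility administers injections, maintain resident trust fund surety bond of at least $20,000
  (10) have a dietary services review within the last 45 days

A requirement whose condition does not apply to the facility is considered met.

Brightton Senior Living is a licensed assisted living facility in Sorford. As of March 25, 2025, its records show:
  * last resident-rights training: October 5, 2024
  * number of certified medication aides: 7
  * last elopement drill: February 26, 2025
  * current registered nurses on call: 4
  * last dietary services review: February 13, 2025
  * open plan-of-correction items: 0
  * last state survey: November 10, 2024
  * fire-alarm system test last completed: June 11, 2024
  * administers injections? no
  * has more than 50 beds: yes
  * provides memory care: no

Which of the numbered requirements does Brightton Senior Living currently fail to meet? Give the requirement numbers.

1

1. state survey 135 days ago vs limit 120 → not met
2. open plan-of-correction items 0 ≤ 4 → met
3. fire-alarm system test 287 days ago vs limit 540 → met
4. condition 'provides memory care' does not hold → requirement n/a → met
5. certified medication aides 7 ≥ 5 → met
6. elopement drill 27 days ago vs limit 30 → met
7. registered nurses on call 4 ≥ 3 → met
8. condition 'has more than 50 beds' holds; resident-rights training 171 days ago vs limit 180 → met
9. condition 'administers injections' does not hold → requirement n/a → met
10. dietary services review 40 days ago vs limit 45 → met
Not met: 1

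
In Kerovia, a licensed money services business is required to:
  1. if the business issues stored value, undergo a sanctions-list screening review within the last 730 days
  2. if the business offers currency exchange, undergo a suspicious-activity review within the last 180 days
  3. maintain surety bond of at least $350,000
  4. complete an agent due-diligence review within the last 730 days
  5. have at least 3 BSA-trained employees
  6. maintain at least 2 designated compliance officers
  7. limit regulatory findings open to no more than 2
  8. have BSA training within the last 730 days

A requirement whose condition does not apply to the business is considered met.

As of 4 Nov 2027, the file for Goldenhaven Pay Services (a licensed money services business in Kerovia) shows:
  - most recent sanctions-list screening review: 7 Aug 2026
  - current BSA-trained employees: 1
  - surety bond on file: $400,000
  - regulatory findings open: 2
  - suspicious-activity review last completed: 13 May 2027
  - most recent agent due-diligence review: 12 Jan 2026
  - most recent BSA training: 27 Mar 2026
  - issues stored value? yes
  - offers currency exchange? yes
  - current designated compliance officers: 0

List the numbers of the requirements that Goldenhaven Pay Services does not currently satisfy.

1. condition 'issues stored value' holds; sanctions-list screening review 454 days ago vs limit 730 → met
2. condition 'offers currency exchange' holds; suspicious-activity review 175 days ago vs limit 180 → met
3. surety bond $400,000 ≥ $350,000 → met
4. agent due-diligence review 661 days ago vs limit 730 → met
5. BSA-trained employees 1 < 3 → not met
6. designated compliance officers 0 < 2 → not met
7. regulatory findings open 2 ≤ 2 → met
8. BSA training 587 days ago vs limit 730 → met
Not met: 5, 6

5, 6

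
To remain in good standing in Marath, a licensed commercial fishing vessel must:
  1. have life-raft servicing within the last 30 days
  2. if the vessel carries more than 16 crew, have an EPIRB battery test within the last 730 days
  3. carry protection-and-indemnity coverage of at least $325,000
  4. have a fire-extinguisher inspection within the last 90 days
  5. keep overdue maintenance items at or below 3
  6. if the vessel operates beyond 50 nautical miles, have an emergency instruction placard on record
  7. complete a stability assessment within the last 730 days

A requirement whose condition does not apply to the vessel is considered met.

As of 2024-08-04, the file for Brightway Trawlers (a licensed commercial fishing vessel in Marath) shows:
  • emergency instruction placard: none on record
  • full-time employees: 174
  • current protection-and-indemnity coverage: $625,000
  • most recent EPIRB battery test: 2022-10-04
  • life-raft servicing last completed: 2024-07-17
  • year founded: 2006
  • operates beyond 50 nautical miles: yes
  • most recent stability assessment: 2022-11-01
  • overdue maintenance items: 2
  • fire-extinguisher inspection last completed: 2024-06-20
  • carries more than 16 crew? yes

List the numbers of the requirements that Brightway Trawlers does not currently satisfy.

1. life-raft servicing 18 days ago vs limit 30 → met
2. condition 'carries more than 16 crew' holds; EPIRB battery test 670 days ago vs limit 730 → met
3. protection-and-indemnity coverage $625,000 ≥ $325,000 → met
4. fire-extinguisher inspection 45 days ago vs limit 90 → met
5. overdue maintenance items 2 ≤ 3 → met
6. condition 'operates beyond 50 nautical miles' holds; emergency instruction placard absent → not met
7. stability assessment 642 days ago vs limit 730 → met
Not met: 6

6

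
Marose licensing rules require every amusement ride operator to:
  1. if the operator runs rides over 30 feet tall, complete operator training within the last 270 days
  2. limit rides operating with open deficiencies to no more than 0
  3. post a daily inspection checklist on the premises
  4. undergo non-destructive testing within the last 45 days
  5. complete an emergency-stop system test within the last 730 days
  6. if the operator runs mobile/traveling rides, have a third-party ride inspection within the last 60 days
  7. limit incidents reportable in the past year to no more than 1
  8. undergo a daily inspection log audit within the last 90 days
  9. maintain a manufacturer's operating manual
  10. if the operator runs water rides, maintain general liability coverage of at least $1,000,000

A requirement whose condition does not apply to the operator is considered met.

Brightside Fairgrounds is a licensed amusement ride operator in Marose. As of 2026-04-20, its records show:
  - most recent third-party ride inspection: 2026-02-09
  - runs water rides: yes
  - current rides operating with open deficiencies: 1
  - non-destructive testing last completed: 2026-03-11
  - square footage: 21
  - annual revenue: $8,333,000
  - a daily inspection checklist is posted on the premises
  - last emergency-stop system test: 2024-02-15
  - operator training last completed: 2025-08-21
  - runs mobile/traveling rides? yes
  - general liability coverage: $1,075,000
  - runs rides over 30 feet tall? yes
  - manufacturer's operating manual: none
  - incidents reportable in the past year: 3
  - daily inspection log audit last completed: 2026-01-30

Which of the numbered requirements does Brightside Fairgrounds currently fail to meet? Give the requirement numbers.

2, 5, 6, 7, 9

1. condition 'runs rides over 30 feet tall' holds; operator training 242 days ago vs limit 270 → met
2. rides operating with open deficiencies 1 > 0 → not met
3. daily inspection checklist present → met
4. non-destructive testing 40 days ago vs limit 45 → met
5. emergency-stop system test 795 days ago vs limit 730 → not met
6. condition 'runs mobile/traveling rides' holds; third-party ride inspection 70 days ago vs limit 60 → not met
7. incidents reportable in the past year 3 > 1 → not met
8. daily inspection log audit 80 days ago vs limit 90 → met
9. manufacturer's operating manual absent → not met
10. condition 'runs water rides' holds; general liability coverage $1,075,000 ≥ $1,000,000 → met
Not met: 2, 5, 6, 7, 9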